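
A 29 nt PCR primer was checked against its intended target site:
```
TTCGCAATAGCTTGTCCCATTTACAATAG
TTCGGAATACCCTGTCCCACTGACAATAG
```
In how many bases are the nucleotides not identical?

Comparing position by position, 5 bases differ: 5 (C/G), 10 (G/C), 12 (T/C), 20 (T/C), 22 (T/G).

5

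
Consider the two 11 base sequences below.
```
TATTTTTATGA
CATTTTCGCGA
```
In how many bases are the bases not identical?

4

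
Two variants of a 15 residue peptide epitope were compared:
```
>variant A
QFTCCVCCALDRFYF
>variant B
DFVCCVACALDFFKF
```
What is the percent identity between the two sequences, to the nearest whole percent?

67%

5 positions differ (1, 3, 7, 12, 14), so 10 of 15 match: 10/15 = 66.67%.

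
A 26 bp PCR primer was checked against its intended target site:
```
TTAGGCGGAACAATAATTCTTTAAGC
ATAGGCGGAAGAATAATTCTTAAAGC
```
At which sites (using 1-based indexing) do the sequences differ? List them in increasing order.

Scanning 1-based: 1: T/A; 11: C/G; 22: T/A.

1, 11, 22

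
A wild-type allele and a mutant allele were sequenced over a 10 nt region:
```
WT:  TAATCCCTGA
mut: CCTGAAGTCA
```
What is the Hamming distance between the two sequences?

8

The sequences differ at bases 1, 2, 3, 4, 5, 6, 7, 9 (1-based) — 8 in total.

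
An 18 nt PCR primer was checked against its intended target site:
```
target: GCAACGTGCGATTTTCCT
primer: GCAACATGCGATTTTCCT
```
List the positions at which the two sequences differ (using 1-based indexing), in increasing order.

6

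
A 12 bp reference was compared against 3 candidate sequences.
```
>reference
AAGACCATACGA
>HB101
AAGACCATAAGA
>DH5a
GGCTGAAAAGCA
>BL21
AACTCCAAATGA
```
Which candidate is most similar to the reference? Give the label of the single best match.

HB101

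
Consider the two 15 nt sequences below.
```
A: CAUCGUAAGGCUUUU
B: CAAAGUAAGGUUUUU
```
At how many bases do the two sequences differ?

Comparing position by position, 3 bases differ: 3 (U/A), 4 (C/A), 11 (C/U).

3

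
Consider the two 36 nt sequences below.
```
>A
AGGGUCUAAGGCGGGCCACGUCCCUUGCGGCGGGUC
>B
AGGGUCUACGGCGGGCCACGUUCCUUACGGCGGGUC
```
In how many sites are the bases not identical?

3

The sequences differ at sites 9, 22, 27 (1-based) — 3 in total.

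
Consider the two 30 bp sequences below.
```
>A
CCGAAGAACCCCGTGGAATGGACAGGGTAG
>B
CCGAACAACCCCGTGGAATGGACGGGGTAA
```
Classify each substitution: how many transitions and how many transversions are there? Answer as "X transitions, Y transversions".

2 transitions, 1 transversion

Transitions (purine↔purine or pyrimidine↔pyrimidine): 24 A→G, 30 G→A.
Transversions (purine↔pyrimidine): 6 G→C.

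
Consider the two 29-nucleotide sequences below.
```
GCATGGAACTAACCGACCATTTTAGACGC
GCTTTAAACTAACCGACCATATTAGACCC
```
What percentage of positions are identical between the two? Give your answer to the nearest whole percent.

83%

5 positions differ (3, 5, 6, 21, 28), so 24 of 29 match: 24/29 = 82.76%.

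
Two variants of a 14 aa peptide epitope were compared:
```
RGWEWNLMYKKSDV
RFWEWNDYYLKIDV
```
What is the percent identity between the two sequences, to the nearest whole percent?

Mismatches at positions 2, 7, 8, 10, 12 (1-based): 5 of 14.
Identical positions: 9/14 = 64.29% → 64%.

64%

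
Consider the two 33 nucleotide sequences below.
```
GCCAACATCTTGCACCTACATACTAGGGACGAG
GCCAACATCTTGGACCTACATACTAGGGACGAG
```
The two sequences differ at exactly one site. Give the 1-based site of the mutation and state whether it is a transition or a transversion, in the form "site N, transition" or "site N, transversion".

Site 13 changes C→G. C is a pyrimidine and G is a purine, so this is a transversion.

site 13, transversion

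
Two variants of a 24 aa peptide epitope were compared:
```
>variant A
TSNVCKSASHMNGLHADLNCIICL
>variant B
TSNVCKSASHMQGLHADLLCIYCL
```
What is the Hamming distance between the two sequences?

The sequences differ at residues 12, 19, 22 (1-based) — 3 in total.

3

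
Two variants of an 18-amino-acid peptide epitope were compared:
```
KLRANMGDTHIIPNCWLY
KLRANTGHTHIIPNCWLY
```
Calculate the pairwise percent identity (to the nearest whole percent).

Mismatches at positions 6, 8 (1-based): 2 of 18.
Identical positions: 16/18 = 88.89% → 89%.

89%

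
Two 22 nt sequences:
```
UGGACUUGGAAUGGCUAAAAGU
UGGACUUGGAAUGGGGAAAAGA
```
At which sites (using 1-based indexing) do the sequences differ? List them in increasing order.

15, 16, 22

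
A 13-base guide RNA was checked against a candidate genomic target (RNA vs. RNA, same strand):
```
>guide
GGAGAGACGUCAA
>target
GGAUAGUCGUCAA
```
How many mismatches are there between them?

2

Mismatches (1-based): position 4: G→U; position 7: A→U.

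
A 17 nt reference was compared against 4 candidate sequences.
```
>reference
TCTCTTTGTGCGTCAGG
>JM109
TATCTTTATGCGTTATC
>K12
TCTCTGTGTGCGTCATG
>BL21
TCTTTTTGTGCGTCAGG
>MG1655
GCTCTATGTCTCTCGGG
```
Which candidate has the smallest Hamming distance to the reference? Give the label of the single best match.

Hamming distances to reference — JM109: 5; K12: 2; BL21: 1; MG1655: 6.
Smallest is BL21 with 1 mismatch.

BL21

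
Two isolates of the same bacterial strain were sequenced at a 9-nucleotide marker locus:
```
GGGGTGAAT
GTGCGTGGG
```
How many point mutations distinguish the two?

7

The sequences differ at sites 2, 4, 5, 6, 7, 8, 9 (1-based) — 7 in total.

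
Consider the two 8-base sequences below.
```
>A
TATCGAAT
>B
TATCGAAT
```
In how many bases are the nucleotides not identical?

0

No positions differ; the sequences are identical.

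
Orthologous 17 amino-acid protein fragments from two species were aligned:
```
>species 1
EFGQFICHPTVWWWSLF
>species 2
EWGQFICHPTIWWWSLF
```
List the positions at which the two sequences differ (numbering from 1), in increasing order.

Differences at position 2 (F→W), position 11 (V→I).

2, 11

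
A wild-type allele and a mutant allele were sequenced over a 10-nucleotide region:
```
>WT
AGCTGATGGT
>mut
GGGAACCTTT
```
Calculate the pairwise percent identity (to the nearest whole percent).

8 positions differ (1, 3, 4, 5, 6, 7, 8, 9), so 2 of 10 match: 2/10 = 20%.

20%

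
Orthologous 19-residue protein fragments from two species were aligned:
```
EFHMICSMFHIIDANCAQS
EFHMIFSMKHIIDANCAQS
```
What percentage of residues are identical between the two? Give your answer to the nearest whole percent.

2 positions differ (6, 9), so 17 of 19 match: 17/19 = 89.47%.

89%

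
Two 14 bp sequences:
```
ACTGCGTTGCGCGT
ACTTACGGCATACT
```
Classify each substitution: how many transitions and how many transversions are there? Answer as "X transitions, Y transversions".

0 transitions, 10 transversions

Mismatches (1-based):
position 4: G→T (purine→pyrimidine, transversion)
position 5: C→A (pyrimidine→purine, transversion)
position 6: G→C (purine→pyrimidine, transversion)
position 7: T→G (pyrimidine→purine, transversion)
position 8: T→G (pyrimidine→purine, transversion)
position 9: G→C (purine→pyrimidine, transversion)
position 10: C→A (pyrimidine→purine, transversion)
position 11: G→T (purine→pyrimidine, transversion)
position 12: C→A (pyrimidine→purine, transversion)
position 13: G→C (purine→pyrimidine, transversion)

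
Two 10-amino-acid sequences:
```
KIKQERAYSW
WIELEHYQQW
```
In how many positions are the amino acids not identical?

The sequences differ at positions 1, 3, 4, 6, 7, 8, 9 (1-based) — 7 in total.

7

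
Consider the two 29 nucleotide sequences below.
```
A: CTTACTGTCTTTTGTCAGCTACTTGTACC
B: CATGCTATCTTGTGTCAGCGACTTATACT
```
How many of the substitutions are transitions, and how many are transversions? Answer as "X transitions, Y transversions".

4 transitions, 3 transversions

Mismatches (1-based):
position 2: T→A (pyrimidine→purine, transversion)
position 4: A→G (purine→purine, transition)
position 7: G→A (purine→purine, transition)
position 12: T→G (pyrimidine→purine, transversion)
position 20: T→G (pyrimidine→purine, transversion)
position 25: G→A (purine→purine, transition)
position 29: C→T (pyrimidine→pyrimidine, transition)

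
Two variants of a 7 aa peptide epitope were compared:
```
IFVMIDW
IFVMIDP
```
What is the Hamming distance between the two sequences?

The sequences differ at positions 7 (1-based) — 1 in total.

1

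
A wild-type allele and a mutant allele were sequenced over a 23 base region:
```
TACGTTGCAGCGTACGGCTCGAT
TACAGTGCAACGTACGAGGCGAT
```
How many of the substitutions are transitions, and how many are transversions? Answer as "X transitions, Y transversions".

3 transitions, 3 transversions

Transitions (purine↔purine or pyrimidine↔pyrimidine): 4 G→A, 10 G→A, 17 G→A.
Transversions (purine↔pyrimidine): 5 T→G, 18 C→G, 19 T→G.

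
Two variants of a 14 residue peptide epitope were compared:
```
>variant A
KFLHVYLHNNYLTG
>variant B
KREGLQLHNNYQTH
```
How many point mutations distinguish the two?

7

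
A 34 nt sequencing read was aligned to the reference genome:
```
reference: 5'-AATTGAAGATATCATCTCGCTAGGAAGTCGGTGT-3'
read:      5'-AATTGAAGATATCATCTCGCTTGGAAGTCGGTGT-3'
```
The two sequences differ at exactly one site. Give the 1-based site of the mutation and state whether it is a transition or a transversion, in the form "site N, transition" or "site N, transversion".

Site 22 changes A→T. A is a purine and T is a pyrimidine, so this is a transversion.

site 22, transversion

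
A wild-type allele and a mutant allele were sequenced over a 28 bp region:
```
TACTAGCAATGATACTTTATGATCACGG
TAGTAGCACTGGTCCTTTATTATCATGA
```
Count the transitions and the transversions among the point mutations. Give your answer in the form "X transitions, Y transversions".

Mismatches (1-based):
base 3: C→G (pyrimidine→purine, transversion)
base 9: A→C (purine→pyrimidine, transversion)
base 12: A→G (purine→purine, transition)
base 14: A→C (purine→pyrimidine, transversion)
base 21: G→T (purine→pyrimidine, transversion)
base 26: C→T (pyrimidine→pyrimidine, transition)
base 28: G→A (purine→purine, transition)

3 transitions, 4 transversions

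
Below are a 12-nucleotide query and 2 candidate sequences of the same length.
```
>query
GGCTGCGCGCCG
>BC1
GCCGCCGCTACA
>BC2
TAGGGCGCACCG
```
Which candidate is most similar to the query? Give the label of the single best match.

BC2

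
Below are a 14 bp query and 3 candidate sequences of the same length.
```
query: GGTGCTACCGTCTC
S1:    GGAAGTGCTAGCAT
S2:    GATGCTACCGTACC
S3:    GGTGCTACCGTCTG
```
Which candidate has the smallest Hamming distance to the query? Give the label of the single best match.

S3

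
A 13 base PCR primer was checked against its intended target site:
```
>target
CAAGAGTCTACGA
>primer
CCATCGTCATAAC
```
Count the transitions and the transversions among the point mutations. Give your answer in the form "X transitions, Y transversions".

1 transition, 7 transversions

Mismatches (1-based):
position 2: A→C (purine→pyrimidine, transversion)
position 4: G→T (purine→pyrimidine, transversion)
position 5: A→C (purine→pyrimidine, transversion)
position 9: T→A (pyrimidine→purine, transversion)
position 10: A→T (purine→pyrimidine, transversion)
position 11: C→A (pyrimidine→purine, transversion)
position 12: G→A (purine→purine, transition)
position 13: A→C (purine→pyrimidine, transversion)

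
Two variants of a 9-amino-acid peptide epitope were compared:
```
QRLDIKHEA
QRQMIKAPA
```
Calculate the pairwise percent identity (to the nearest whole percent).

56%

4 positions differ (3, 4, 7, 8), so 5 of 9 match: 5/9 = 55.56%.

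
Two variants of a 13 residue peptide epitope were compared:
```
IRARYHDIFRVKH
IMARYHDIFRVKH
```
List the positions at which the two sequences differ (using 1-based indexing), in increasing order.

2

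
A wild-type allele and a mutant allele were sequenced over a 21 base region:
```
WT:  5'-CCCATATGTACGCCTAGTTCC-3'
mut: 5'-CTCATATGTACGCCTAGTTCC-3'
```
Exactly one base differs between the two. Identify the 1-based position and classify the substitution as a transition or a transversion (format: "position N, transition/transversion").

position 2, transition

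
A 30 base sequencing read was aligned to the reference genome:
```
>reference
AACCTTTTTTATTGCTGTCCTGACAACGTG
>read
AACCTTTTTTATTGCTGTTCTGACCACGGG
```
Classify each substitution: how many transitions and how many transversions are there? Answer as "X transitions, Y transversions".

Mismatches (1-based):
base 19: C→T (pyrimidine→pyrimidine, transition)
base 25: A→C (purine→pyrimidine, transversion)
base 29: T→G (pyrimidine→purine, transversion)

1 transition, 2 transversions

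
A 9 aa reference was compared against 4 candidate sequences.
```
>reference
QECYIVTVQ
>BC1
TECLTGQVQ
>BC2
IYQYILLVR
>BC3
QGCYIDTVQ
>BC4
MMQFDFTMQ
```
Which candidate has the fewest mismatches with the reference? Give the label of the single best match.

BC1 differs at 5 positions; BC2 differs at 6 positions; BC3 differs at 2 positions; BC4 differs at 7 positions. The closest is BC3.

BC3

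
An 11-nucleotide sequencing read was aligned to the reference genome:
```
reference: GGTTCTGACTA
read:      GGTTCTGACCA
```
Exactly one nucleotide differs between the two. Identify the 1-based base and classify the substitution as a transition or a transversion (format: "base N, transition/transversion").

base 10, transition

The sequences differ only at base 10: T→C (pyrimidine→pyrimidine), a transition.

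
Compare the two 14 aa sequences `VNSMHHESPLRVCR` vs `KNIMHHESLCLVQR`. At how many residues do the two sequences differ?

The sequences differ at residues 1, 3, 9, 10, 11, 13 (1-based) — 6 in total.

6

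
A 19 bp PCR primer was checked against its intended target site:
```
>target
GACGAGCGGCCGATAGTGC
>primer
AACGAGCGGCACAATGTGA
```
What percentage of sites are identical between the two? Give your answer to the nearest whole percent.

6 positions differ (1, 11, 12, 14, 15, 19), so 13 of 19 match: 13/19 = 68.42%.

68%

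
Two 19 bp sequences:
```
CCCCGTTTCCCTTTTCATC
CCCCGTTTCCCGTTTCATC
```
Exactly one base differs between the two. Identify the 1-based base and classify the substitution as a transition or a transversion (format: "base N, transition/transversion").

The sequences differ only at base 12: T→G (pyrimidine→purine), a transversion.

base 12, transversion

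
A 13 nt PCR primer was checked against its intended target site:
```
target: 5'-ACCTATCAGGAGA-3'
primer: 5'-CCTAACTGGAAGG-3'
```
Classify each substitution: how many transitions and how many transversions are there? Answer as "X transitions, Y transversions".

6 transitions, 2 transversions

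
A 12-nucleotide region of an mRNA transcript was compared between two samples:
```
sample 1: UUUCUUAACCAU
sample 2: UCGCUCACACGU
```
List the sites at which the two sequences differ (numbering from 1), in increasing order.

2, 3, 6, 8, 9, 11

Differences at site 2 (U→C), site 3 (U→G), site 6 (U→C), site 8 (A→C), site 9 (C→A), site 11 (A→G).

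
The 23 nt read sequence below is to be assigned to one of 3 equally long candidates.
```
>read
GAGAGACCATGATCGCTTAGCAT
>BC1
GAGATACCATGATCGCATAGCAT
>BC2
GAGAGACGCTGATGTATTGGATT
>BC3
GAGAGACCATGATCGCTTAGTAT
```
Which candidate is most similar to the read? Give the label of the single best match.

BC3

BC1 differs at 2 sites; BC2 differs at 8 sites; BC3 differs at 1 site. The closest is BC3.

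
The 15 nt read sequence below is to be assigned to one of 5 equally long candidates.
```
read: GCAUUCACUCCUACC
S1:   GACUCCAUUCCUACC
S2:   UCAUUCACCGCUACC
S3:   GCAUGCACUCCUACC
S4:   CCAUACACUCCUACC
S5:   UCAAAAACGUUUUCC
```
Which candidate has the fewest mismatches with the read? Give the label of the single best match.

Hamming distances to read — S1: 4; S2: 3; S3: 1; S4: 2; S5: 8.
Smallest is S3 with 1 mismatch.

S3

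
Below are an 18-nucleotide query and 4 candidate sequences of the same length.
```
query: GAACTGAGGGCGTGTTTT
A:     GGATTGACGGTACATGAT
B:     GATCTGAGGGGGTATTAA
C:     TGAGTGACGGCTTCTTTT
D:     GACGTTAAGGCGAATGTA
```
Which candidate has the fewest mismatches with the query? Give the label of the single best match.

A differs at 9 positions; B differs at 5 positions; C differs at 6 positions; D differs at 8 positions. The closest is B.

B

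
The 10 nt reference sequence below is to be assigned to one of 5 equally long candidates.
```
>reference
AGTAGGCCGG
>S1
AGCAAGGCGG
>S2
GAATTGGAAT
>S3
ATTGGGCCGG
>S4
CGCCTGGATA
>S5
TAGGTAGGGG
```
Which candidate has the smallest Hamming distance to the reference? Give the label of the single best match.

S3

S1 differs at 3 positions; S2 differs at 9 positions; S3 differs at 2 positions; S4 differs at 8 positions; S5 differs at 8 positions. The closest is S3.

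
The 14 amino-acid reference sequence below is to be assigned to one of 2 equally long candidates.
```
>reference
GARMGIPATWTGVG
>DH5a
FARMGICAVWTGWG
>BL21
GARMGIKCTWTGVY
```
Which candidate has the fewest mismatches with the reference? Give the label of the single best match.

BL21

DH5a differs at 4 positions; BL21 differs at 3 positions. The closest is BL21.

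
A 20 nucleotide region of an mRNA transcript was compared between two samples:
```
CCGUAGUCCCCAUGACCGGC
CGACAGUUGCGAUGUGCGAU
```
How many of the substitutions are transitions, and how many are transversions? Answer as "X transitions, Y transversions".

Transitions (purine↔purine or pyrimidine↔pyrimidine): 3 G→A, 4 U→C, 8 C→U, 19 G→A, 20 C→U.
Transversions (purine↔pyrimidine): 2 C→G, 9 C→G, 11 C→G, 15 A→U, 16 C→G.

5 transitions, 5 transversions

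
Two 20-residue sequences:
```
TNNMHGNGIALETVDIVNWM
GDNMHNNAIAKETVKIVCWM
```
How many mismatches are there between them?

Mismatches (1-based): position 1: T→G; position 2: N→D; position 6: G→N; position 8: G→A; position 11: L→K; position 15: D→K; position 18: N→C.

7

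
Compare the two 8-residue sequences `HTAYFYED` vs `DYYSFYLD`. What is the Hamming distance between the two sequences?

Comparing position by position, 5 positions differ: 1 (H/D), 2 (T/Y), 3 (A/Y), 4 (Y/S), 7 (E/L).

5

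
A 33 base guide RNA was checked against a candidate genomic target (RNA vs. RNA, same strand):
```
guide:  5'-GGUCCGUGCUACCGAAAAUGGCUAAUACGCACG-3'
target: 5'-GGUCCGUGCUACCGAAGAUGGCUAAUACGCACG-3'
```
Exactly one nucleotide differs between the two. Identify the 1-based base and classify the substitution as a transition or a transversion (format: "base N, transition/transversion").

base 17, transition

The sequences differ only at base 17: A→G (purine→purine), a transition.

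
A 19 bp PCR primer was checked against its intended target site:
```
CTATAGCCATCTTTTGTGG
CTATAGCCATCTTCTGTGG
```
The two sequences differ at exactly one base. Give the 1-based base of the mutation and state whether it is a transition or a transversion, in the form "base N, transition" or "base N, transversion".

base 14, transition

Base 14 changes T→C. T is a pyrimidine and C is a pyrimidine, so this is a transition.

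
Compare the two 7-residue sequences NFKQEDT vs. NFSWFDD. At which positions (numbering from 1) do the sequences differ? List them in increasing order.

3, 4, 5, 7

Differences at position 3 (K→S), position 4 (Q→W), position 5 (E→F), position 7 (T→D).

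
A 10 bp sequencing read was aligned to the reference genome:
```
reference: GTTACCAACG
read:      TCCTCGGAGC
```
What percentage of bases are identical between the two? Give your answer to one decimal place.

8 positions differ (1, 2, 3, 4, 6, 7, 9, 10), so 2 of 10 match: 2/10 = 20%.

20.0%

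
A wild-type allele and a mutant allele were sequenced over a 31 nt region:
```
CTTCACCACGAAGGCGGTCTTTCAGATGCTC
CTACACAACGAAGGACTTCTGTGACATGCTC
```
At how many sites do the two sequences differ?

The sequences differ at sites 3, 7, 15, 16, 17, 21, 23, 25 (1-based) — 8 in total.

8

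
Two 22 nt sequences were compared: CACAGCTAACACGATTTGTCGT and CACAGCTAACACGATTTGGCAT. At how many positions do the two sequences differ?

Mismatches (1-based): position 19: T→G; position 21: G→A.

2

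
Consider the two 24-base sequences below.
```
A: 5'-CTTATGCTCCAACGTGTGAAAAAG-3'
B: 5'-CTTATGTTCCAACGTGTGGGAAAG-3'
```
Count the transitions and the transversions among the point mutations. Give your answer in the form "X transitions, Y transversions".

3 transitions, 0 transversions

Transitions (purine↔purine or pyrimidine↔pyrimidine): 7 C→T, 19 A→G, 20 A→G.
Transversions (purine↔pyrimidine): none.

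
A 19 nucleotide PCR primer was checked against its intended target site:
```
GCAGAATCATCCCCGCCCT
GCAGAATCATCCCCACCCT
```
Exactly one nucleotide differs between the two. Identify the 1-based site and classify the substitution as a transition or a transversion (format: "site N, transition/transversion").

The sequences differ only at site 15: G→A (purine→purine), a transition.

site 15, transition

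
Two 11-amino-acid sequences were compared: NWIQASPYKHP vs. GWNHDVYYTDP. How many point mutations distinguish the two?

8

Comparing position by position, 8 residues differ: 1 (N/G), 3 (I/N), 4 (Q/H), 5 (A/D), 6 (S/V), 7 (P/Y), 9 (K/T), 10 (H/D).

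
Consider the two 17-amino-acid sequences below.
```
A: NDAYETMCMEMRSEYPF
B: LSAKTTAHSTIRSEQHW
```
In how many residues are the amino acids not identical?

12

The sequences differ at residues 1, 2, 4, 5, 7, 8, 9, 10, 11, 15, 16, 17 (1-based) — 12 in total.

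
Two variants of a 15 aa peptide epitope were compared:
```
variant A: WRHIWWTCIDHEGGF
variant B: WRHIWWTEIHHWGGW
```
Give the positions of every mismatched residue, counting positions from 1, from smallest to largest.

Differences at position 8 (C→E), position 10 (D→H), position 12 (E→W), position 15 (F→W).

8, 10, 12, 15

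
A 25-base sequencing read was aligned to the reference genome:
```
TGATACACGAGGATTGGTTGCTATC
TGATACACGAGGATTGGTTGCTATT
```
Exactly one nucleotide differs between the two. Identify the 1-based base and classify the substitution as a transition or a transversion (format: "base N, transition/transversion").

base 25, transition

The sequences differ only at base 25: C→T (pyrimidine→pyrimidine), a transition.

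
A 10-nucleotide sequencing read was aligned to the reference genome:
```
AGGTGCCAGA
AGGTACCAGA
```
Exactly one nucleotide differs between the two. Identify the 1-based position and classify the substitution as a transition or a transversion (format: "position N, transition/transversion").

position 5, transition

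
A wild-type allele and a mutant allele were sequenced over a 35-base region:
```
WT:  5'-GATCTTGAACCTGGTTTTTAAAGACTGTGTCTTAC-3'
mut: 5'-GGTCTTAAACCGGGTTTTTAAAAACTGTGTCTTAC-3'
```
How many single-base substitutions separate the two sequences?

4

Comparing position by position, 4 sites differ: 2 (A/G), 7 (G/A), 12 (T/G), 23 (G/A).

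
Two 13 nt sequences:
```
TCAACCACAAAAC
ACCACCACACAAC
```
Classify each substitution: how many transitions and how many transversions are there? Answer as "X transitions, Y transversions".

0 transitions, 3 transversions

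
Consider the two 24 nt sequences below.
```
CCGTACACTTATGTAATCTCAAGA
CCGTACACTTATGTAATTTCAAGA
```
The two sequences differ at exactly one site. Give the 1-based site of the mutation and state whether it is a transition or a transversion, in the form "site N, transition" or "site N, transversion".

site 18, transition

Site 18 changes C→T. C is a pyrimidine and T is a pyrimidine, so this is a transition.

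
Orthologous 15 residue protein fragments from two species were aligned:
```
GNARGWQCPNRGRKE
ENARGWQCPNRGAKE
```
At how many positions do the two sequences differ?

2

Comparing position by position, 2 positions differ: 1 (G/E), 13 (R/A).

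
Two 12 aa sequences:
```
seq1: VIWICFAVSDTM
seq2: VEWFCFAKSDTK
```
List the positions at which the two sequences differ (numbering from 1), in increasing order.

Scanning 1-based: 2: I/E; 4: I/F; 8: V/K; 12: M/K.

2, 4, 8, 12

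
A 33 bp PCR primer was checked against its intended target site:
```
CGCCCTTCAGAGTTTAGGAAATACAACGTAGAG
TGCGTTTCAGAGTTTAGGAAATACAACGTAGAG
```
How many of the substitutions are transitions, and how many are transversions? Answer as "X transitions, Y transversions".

2 transitions, 1 transversion

Transitions (purine↔purine or pyrimidine↔pyrimidine): 1 C→T, 5 C→T.
Transversions (purine↔pyrimidine): 4 C→G.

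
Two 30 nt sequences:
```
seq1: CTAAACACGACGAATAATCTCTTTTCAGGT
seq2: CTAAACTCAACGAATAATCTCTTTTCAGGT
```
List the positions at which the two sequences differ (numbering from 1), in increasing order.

7, 9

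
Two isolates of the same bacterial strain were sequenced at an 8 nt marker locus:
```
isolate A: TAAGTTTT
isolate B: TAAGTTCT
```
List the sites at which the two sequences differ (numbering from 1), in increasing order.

7

Scanning 1-based: 7: T/C.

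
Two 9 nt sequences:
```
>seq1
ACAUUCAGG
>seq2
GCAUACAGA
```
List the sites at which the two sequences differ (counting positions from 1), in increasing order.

Scanning 1-based: 1: A/G; 5: U/A; 9: G/A.

1, 5, 9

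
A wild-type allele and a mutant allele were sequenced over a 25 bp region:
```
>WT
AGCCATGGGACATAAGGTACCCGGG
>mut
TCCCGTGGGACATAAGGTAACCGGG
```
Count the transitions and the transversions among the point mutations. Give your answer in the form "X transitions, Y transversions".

Mismatches (1-based):
base 1: A→T (purine→pyrimidine, transversion)
base 2: G→C (purine→pyrimidine, transversion)
base 5: A→G (purine→purine, transition)
base 20: C→A (pyrimidine→purine, transversion)

1 transition, 3 transversions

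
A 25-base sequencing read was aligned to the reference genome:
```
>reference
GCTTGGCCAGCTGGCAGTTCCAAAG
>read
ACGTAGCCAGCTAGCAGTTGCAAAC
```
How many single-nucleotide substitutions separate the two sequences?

Mismatches (1-based): site 1: G→A; site 3: T→G; site 5: G→A; site 13: G→A; site 20: C→G; site 25: G→C.

6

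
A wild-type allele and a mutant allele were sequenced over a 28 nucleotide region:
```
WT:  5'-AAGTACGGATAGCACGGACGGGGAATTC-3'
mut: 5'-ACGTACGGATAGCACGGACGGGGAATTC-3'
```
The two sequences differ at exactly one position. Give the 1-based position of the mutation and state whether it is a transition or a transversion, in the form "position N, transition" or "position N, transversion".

position 2, transversion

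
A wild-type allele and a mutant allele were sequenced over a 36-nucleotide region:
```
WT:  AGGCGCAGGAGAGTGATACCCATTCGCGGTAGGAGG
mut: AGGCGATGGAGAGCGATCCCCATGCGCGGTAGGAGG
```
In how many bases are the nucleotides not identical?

5

Comparing position by position, 5 bases differ: 6 (C/A), 7 (A/T), 14 (T/C), 18 (A/C), 24 (T/G).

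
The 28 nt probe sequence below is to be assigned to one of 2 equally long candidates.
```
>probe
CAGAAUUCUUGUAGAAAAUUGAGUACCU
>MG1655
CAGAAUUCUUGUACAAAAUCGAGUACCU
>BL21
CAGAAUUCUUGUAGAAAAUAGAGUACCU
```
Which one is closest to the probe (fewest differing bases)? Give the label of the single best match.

BL21

Hamming distances to probe — MG1655: 2; BL21: 1.
Smallest is BL21 with 1 mismatch.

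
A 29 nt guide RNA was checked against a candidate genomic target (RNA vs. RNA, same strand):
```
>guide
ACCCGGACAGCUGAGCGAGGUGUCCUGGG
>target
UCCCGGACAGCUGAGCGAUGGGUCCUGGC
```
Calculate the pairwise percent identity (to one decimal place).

4 positions differ (1, 19, 21, 29), so 25 of 29 match: 25/29 = 86.21%.

86.2%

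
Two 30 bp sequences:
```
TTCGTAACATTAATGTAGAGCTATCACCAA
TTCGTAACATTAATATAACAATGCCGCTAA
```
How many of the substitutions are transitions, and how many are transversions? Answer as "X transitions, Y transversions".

7 transitions, 2 transversions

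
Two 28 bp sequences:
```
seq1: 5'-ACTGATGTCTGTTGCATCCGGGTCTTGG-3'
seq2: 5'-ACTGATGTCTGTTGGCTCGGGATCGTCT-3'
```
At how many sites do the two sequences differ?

Mismatches (1-based): site 15: C→G; site 16: A→C; site 19: C→G; site 22: G→A; site 25: T→G; site 27: G→C; site 28: G→T.

7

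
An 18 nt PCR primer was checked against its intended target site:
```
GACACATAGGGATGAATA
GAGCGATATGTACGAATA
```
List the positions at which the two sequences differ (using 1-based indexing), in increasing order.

3, 4, 5, 9, 11, 13

Differences at position 3 (C→G), position 4 (A→C), position 5 (C→G), position 9 (G→T), position 11 (G→T), position 13 (T→C).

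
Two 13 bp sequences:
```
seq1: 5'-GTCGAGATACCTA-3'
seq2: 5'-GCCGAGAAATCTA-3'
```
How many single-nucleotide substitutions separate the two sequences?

The sequences differ at sites 2, 8, 10 (1-based) — 3 in total.

3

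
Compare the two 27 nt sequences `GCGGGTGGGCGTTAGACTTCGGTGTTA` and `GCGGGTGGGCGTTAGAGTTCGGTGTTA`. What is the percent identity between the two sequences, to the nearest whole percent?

96%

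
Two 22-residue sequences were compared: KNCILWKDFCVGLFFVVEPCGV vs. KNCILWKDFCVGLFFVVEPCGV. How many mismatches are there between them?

The two sequences are identical at every position.

0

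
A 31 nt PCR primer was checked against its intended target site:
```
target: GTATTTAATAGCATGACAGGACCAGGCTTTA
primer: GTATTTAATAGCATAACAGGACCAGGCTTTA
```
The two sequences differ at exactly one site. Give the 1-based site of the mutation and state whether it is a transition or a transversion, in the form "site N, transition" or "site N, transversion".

Site 15 changes G→A. G is a purine and A is a purine, so this is a transition.

site 15, transition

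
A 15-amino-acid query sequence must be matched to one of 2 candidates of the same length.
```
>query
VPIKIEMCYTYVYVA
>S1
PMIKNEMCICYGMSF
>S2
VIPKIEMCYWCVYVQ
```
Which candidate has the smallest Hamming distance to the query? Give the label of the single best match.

S1 differs at 9 residues; S2 differs at 5 residues. The closest is S2.

S2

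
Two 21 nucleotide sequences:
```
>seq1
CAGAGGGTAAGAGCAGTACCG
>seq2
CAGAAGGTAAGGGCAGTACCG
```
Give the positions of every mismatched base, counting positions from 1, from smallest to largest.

5, 12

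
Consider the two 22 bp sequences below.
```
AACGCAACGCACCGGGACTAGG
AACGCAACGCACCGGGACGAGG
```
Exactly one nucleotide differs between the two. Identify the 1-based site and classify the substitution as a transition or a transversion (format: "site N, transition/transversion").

The sequences differ only at site 19: T→G (pyrimidine→purine), a transversion.

site 19, transversion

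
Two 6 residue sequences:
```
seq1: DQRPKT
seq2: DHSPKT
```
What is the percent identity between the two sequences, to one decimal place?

66.7%

Mismatches at positions 2, 3 (1-based): 2 of 6.
Identical positions: 4/6 = 66.67% → 66.7%.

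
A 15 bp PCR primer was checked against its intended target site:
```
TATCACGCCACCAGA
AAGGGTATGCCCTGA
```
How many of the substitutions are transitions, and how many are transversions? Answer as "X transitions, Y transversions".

4 transitions, 6 transversions

Mismatches (1-based):
site 1: T→A (pyrimidine→purine, transversion)
site 3: T→G (pyrimidine→purine, transversion)
site 4: C→G (pyrimidine→purine, transversion)
site 5: A→G (purine→purine, transition)
site 6: C→T (pyrimidine→pyrimidine, transition)
site 7: G→A (purine→purine, transition)
site 8: C→T (pyrimidine→pyrimidine, transition)
site 9: C→G (pyrimidine→purine, transversion)
site 10: A→C (purine→pyrimidine, transversion)
site 13: A→T (purine→pyrimidine, transversion)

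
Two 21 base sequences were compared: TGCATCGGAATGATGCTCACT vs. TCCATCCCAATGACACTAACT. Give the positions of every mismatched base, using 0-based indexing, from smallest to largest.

Differences at position 1 (G→C), position 6 (G→C), position 7 (G→C), position 13 (T→C), position 14 (G→A), position 17 (C→A).

1, 6, 7, 13, 14, 17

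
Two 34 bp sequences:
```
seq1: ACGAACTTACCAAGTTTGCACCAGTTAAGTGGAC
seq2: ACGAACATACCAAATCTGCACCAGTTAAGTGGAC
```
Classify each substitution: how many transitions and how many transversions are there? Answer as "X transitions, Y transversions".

2 transitions, 1 transversion

Transitions (purine↔purine or pyrimidine↔pyrimidine): 14 G→A, 16 T→C.
Transversions (purine↔pyrimidine): 7 T→A.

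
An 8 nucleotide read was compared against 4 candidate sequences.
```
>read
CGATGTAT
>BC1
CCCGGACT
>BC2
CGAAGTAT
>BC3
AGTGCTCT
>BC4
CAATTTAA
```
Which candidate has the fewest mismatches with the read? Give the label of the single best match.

BC2

Hamming distances to read — BC1: 5; BC2: 1; BC3: 5; BC4: 3.
Smallest is BC2 with 1 mismatch.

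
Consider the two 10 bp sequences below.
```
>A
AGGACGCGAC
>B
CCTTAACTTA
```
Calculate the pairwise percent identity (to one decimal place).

Mismatches at positions 1, 2, 3, 4, 5, 6, 8, 9, 10 (1-based): 9 of 10.
Identical positions: 1/10 = 10% → 10.0%.

10.0%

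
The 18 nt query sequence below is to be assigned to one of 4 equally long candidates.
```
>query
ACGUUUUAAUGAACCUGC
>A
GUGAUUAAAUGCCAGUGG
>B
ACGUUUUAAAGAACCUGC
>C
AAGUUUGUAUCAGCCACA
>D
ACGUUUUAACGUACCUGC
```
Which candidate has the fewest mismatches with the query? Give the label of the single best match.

B

Hamming distances to query — A: 9; B: 1; C: 8; D: 2.
Smallest is B with 1 mismatch.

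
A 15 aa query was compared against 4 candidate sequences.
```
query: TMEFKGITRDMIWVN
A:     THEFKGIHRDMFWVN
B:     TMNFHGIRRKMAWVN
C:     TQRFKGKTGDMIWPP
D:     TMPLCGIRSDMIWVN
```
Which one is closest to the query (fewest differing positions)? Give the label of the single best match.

A differs at 3 positions; B differs at 5 positions; C differs at 6 positions; D differs at 5 positions. The closest is A.

A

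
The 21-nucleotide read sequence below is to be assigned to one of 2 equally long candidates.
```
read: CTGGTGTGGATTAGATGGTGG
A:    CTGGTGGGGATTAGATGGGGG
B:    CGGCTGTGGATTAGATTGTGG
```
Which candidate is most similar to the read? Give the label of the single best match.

A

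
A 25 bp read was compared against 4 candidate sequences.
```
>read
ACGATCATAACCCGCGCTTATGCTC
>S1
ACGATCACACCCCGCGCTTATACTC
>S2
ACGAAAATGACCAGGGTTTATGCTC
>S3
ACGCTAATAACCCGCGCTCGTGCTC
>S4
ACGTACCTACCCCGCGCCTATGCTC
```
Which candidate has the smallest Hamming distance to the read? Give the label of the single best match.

Hamming distances to read — S1: 3; S2: 6; S3: 4; S4: 5.
Smallest is S1 with 3 mismatches.

S1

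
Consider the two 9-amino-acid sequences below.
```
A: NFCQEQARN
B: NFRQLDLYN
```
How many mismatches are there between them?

5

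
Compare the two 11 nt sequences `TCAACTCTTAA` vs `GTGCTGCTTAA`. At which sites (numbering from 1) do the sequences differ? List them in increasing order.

Differences at site 1 (T→G), site 2 (C→T), site 3 (A→G), site 4 (A→C), site 5 (C→T), site 6 (T→G).

1, 2, 3, 4, 5, 6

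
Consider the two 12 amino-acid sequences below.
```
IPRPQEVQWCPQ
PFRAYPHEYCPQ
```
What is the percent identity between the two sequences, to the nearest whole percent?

33%

8 positions differ (1, 2, 4, 5, 6, 7, 8, 9), so 4 of 12 match: 4/12 = 33.33%.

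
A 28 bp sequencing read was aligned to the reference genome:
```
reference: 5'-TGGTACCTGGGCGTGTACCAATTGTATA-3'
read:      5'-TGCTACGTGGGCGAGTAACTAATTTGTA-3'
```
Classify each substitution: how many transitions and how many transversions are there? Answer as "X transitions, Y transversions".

Transitions (purine↔purine or pyrimidine↔pyrimidine): 26 A→G.
Transversions (purine↔pyrimidine): 3 G→C, 7 C→G, 14 T→A, 18 C→A, 20 A→T, 22 T→A, 24 G→T.

1 transition, 7 transversions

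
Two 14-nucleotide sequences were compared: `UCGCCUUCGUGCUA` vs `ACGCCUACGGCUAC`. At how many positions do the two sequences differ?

Mismatches (1-based): position 1: U→A; position 7: U→A; position 10: U→G; position 11: G→C; position 12: C→U; position 13: U→A; position 14: A→C.

7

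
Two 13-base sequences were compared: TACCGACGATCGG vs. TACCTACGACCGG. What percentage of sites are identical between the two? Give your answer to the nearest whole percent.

85%

2 positions differ (5, 10), so 11 of 13 match: 11/13 = 84.62%.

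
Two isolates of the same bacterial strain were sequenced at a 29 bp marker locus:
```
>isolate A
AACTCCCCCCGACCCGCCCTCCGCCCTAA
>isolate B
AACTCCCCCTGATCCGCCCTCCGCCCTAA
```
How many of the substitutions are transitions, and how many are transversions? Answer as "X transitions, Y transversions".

2 transitions, 0 transversions

Transitions (purine↔purine or pyrimidine↔pyrimidine): 10 C→T, 13 C→T.
Transversions (purine↔pyrimidine): none.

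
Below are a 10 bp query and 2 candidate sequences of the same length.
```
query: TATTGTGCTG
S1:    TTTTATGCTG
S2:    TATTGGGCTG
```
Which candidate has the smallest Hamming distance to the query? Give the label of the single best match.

S2

Hamming distances to query — S1: 2; S2: 1.
Smallest is S2 with 1 mismatch.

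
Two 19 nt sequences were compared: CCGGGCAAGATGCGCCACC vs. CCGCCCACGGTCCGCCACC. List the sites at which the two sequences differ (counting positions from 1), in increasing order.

Scanning 1-based: 4: G/C; 5: G/C; 8: A/C; 10: A/G; 12: G/C.

4, 5, 8, 10, 12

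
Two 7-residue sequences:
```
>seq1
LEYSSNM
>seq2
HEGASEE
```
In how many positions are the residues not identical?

5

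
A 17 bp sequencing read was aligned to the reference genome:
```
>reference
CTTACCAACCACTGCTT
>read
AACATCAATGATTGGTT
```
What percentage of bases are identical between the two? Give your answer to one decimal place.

8 positions differ (1, 2, 3, 5, 9, 10, 12, 15), so 9 of 17 match: 9/17 = 52.94%.

52.9%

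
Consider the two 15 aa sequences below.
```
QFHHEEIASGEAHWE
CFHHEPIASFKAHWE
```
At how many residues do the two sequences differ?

4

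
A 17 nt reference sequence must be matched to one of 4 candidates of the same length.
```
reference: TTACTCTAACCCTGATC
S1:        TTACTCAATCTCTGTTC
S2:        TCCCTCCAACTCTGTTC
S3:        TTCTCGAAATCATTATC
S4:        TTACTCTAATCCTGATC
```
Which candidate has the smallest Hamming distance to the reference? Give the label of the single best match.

S4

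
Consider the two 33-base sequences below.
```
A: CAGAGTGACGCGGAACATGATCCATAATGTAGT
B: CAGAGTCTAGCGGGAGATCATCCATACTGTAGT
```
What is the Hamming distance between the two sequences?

7

The sequences differ at sites 7, 8, 9, 14, 16, 19, 27 (1-based) — 7 in total.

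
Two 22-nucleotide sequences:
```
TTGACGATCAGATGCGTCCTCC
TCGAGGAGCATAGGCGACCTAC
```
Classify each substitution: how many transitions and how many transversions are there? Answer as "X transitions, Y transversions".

1 transition, 6 transversions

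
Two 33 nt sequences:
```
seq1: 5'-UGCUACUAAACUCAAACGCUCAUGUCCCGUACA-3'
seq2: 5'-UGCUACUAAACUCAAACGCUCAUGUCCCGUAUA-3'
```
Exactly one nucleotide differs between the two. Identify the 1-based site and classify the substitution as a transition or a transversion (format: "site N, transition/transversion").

site 32, transition

Site 32 changes C→U. C is a pyrimidine and U is a pyrimidine, so this is a transition.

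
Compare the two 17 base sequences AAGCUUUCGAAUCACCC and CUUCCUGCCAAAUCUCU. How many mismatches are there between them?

Comparing position by position, 11 sites differ: 1 (A/C), 2 (A/U), 3 (G/U), 5 (U/C), 7 (U/G), 9 (G/C), 12 (U/A), 13 (C/U), 14 (A/C), 15 (C/U), 17 (C/U).

11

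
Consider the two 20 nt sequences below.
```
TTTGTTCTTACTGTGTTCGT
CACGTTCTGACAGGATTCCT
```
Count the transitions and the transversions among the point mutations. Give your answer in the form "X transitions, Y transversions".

Mismatches (1-based):
position 1: T→C (pyrimidine→pyrimidine, transition)
position 2: T→A (pyrimidine→purine, transversion)
position 3: T→C (pyrimidine→pyrimidine, transition)
position 9: T→G (pyrimidine→purine, transversion)
position 12: T→A (pyrimidine→purine, transversion)
position 14: T→G (pyrimidine→purine, transversion)
position 15: G→A (purine→purine, transition)
position 19: G→C (purine→pyrimidine, transversion)

3 transitions, 5 transversions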